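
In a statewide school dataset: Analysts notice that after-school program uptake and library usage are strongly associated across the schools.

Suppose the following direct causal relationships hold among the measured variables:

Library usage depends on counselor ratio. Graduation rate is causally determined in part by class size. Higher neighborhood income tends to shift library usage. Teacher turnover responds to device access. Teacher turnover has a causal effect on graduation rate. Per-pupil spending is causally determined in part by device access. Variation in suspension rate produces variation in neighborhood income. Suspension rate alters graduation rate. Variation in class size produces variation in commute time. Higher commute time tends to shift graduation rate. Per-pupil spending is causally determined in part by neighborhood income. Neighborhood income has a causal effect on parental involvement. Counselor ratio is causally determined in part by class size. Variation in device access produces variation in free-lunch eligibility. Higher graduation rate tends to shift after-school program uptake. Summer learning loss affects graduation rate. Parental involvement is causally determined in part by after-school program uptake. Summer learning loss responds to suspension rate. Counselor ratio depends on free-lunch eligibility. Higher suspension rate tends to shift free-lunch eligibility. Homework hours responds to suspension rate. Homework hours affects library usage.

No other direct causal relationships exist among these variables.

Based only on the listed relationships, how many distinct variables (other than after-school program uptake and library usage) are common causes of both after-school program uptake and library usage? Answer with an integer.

The common causes are: class size (to after-school program uptake via class size → graduation rate → after-school program uptake; to library usage via class size → counselor ratio → library usage); device access (to after-school program uptake via device access → teacher turnover → graduation rate → after-school program uptake; to library usage via device access → free-lunch eligibility → counselor ratio → library usage); suspension rate (to after-school program uptake via suspension rate → graduation rate → after-school program uptake; to library usage via suspension rate → homework hours → library usage).
Every other variable lacks a causal path to at least one of after-school program uptake and library usage.

3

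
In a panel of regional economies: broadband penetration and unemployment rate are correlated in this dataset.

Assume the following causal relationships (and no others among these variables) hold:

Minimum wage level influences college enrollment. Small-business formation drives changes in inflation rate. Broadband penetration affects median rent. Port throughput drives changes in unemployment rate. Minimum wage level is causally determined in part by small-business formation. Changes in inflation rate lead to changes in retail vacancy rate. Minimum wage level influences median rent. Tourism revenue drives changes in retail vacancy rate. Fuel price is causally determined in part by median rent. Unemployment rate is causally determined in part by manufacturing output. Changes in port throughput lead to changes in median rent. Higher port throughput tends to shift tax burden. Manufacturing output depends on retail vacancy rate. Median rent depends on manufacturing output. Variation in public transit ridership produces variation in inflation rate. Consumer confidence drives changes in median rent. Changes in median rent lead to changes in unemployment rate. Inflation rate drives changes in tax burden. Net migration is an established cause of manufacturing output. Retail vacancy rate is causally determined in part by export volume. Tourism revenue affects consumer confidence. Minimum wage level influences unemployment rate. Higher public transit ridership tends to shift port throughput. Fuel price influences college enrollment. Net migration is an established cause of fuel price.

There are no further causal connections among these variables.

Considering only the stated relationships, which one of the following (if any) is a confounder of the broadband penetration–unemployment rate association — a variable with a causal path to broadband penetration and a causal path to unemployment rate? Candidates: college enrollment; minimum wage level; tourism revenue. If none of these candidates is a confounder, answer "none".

none

None of the listed candidates has causal paths to both broadband penetration and unemployment rate in the stated relationships, so none is a common cause.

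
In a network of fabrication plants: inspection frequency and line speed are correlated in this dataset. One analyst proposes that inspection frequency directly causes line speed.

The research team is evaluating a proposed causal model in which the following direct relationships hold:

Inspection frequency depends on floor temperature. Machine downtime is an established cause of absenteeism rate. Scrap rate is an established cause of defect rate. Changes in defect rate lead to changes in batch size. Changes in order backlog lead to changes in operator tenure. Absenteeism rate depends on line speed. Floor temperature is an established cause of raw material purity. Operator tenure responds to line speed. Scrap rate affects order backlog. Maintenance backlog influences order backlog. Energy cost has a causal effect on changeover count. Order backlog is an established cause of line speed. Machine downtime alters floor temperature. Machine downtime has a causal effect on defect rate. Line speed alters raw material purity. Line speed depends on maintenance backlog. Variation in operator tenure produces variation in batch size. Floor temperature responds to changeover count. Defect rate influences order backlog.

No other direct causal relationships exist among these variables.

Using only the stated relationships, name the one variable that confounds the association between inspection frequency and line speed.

machine downtime

Machine downtime has a causal path to inspection frequency (machine downtime → floor temperature → inspection frequency) and a separate causal path to line speed (machine downtime → defect rate → order backlog → line speed), so it is a common cause of both.
No stated relationship gives inspection frequency a causal route to line speed, so the correlation is explained by the shared upstream cause rather than a direct effect.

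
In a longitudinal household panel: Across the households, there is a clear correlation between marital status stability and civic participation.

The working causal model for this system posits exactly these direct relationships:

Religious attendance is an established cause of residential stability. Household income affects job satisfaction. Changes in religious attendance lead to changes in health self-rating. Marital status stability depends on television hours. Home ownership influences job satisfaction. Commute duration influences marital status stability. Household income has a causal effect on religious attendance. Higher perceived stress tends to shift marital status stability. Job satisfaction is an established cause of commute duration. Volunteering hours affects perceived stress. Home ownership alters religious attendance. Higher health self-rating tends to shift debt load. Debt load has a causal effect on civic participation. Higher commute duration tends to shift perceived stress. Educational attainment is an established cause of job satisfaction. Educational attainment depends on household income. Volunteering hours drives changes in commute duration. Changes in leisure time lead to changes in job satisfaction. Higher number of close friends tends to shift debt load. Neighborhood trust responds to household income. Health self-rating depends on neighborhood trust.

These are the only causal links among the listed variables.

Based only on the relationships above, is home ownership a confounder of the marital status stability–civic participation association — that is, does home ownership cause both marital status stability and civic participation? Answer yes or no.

Home ownership has a causal path to marital status stability (home ownership → job satisfaction → commute duration → marital status stability) and to civic participation (home ownership → religious attendance → health self-rating → debt load → civic participation), so it is a common cause of both — a confounder.

yes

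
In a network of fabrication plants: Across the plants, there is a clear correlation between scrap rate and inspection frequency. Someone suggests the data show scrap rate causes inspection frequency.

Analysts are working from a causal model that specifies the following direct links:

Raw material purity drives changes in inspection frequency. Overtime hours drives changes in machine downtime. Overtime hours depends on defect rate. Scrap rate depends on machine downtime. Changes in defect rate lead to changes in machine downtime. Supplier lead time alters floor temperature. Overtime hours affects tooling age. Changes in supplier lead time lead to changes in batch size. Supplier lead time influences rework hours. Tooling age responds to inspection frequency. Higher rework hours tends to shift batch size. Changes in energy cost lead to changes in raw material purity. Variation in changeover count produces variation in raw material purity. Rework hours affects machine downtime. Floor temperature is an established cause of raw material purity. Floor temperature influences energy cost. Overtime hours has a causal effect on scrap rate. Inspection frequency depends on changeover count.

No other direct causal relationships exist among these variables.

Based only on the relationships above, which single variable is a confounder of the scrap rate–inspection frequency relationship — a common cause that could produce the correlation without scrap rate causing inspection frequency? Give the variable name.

Supplier lead time has a causal path to scrap rate (supplier lead time → rework hours → machine downtime → scrap rate) and a separate causal path to inspection frequency (supplier lead time → floor temperature → raw material purity → inspection frequency), so it is a common cause of both.
No stated relationship gives scrap rate a causal route to inspection frequency, so the correlation is explained by the shared upstream cause rather than a direct effect.

supplier lead time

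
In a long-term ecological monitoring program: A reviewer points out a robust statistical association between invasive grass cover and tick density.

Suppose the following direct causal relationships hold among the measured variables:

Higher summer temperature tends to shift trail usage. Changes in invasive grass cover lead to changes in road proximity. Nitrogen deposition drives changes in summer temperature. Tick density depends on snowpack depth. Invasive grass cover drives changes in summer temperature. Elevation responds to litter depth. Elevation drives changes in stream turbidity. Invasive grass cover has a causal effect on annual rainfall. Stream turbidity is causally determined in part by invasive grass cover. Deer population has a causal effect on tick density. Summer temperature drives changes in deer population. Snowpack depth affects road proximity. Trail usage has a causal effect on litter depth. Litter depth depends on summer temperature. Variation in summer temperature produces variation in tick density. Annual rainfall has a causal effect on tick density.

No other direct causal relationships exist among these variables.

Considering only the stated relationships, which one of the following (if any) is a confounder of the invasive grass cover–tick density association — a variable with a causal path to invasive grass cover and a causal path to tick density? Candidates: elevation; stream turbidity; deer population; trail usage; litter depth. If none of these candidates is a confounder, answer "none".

None of the listed candidates has causal paths to both invasive grass cover and tick density in the stated relationships, so none is a common cause.

none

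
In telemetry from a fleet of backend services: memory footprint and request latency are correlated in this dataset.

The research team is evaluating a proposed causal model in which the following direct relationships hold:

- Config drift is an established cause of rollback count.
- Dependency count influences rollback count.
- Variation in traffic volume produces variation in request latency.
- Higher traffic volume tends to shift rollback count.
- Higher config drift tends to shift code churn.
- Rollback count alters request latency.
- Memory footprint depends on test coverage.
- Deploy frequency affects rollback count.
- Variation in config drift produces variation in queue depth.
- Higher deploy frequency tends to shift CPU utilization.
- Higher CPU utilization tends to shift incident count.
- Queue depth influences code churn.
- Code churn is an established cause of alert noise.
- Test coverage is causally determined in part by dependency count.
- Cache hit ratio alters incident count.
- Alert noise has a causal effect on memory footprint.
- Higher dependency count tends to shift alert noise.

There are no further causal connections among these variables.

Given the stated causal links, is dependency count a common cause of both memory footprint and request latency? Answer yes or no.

Dependency count has a causal path to memory footprint (dependency count → test coverage → memory footprint) and to request latency (dependency count → rollback count → request latency), so it is a common cause of both — a confounder.

yes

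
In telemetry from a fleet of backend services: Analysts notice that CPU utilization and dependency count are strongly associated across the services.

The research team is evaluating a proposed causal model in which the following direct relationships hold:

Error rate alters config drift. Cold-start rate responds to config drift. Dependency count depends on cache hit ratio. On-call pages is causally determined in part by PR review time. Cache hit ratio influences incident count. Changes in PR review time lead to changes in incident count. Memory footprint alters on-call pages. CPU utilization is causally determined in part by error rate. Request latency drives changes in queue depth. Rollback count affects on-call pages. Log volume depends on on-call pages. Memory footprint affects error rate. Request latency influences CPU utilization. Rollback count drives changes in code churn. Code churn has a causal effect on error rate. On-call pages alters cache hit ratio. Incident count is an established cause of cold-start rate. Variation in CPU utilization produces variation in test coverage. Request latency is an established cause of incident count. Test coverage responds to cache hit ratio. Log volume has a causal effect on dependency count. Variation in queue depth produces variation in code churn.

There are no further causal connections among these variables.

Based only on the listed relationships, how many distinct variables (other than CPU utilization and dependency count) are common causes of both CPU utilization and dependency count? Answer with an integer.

2

The common causes are: memory footprint (to CPU utilization via memory footprint → error rate → CPU utilization; to dependency count via memory footprint → on-call pages → log volume → dependency count); rollback count (to CPU utilization via rollback count → code churn → error rate → CPU utilization; to dependency count via rollback count → on-call pages → log volume → dependency count).
Every other variable lacks a causal path to at least one of CPU utilization and dependency count.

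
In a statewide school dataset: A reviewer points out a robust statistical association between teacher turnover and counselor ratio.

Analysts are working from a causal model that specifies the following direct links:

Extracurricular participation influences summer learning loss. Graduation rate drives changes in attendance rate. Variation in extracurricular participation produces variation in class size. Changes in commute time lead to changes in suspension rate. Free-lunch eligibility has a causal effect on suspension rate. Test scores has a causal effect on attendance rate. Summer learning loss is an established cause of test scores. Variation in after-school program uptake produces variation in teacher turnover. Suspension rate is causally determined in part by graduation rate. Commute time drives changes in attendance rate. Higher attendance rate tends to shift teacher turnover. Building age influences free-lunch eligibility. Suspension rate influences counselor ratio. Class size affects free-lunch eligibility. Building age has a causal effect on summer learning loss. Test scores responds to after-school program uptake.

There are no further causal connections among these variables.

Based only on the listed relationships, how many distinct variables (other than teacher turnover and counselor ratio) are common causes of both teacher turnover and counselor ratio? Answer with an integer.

4

The common causes are: building age (to teacher turnover via building age → summer learning loss → test scores → attendance rate → teacher turnover; to counselor ratio via building age → free-lunch eligibility → suspension rate → counselor ratio); commute time (to teacher turnover via commute time → attendance rate → teacher turnover; to counselor ratio via commute time → suspension rate → counselor ratio); extracurricular participation (to teacher turnover via extracurricular participation → summer learning loss → test scores → attendance rate → teacher turnover; to counselor ratio via extracurricular participation → class size → free-lunch eligibility → suspension rate → counselor ratio); graduation rate (to teacher turnover via graduation rate → attendance rate → teacher turnover; to counselor ratio via graduation rate → suspension rate → counselor ratio).
Every other variable lacks a causal path to at least one of teacher turnover and counselor ratio.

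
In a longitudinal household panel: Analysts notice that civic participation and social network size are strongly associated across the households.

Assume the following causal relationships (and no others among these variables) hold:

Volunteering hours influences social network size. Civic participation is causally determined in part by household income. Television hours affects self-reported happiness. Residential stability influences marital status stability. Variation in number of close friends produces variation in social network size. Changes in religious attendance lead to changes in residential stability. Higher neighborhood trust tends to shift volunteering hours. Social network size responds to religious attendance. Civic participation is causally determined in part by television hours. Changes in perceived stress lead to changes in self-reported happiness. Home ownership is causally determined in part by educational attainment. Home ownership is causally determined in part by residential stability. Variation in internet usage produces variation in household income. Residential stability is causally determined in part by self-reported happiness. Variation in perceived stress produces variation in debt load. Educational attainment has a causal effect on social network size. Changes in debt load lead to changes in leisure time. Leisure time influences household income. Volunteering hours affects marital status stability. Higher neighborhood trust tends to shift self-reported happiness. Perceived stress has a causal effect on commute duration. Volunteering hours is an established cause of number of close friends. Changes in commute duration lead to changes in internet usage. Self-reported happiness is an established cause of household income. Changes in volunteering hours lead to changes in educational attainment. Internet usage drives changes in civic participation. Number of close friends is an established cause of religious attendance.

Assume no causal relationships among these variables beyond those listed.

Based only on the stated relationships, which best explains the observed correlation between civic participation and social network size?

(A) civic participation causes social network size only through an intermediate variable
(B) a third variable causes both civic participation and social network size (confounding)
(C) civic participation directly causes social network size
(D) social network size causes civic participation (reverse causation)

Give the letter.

B

Neighborhood trust causes civic participation (neighborhood trust → self-reported happiness → household income → civic participation) and social network size (neighborhood trust → volunteering hours → social network size) — a common cause creating the correlation.
There is no stated path from civic participation to social network size or from social network size to civic participation, so neither direct nor reverse causation applies.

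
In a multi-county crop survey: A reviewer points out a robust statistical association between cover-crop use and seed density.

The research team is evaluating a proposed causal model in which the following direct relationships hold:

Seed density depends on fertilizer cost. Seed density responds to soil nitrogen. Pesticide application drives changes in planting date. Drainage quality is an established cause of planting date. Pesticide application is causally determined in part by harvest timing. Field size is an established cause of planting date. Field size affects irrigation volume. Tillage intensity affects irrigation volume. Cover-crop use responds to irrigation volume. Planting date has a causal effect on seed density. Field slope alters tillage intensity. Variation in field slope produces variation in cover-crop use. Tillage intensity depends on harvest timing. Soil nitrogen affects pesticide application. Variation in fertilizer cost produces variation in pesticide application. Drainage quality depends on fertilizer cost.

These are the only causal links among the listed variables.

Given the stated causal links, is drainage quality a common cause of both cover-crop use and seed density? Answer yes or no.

no

Drainage quality has no stated causal path to cover-crop use. A confounder must cause both variables, so drainage quality does not qualify.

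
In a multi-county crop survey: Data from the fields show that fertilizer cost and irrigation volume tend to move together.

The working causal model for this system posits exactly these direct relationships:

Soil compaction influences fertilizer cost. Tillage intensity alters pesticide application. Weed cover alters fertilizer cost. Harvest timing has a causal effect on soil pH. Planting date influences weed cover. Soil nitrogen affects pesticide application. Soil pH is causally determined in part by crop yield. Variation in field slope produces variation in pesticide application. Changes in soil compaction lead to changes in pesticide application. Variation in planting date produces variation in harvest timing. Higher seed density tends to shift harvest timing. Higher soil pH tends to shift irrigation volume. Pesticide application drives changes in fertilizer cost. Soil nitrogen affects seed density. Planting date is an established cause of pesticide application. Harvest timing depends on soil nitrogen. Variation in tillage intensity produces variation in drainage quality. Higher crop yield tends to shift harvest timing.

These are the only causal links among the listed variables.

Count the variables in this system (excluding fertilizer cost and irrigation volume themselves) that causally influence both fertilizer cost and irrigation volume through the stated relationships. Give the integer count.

The common causes are: planting date (to fertilizer cost via planting date → pesticide application → fertilizer cost; to irrigation volume via planting date → harvest timing → soil pH → irrigation volume); soil nitrogen (to fertilizer cost via soil nitrogen → pesticide application → fertilizer cost; to irrigation volume via soil nitrogen → harvest timing → soil pH → irrigation volume).
Every other variable lacks a causal path to at least one of fertilizer cost and irrigation volume.

2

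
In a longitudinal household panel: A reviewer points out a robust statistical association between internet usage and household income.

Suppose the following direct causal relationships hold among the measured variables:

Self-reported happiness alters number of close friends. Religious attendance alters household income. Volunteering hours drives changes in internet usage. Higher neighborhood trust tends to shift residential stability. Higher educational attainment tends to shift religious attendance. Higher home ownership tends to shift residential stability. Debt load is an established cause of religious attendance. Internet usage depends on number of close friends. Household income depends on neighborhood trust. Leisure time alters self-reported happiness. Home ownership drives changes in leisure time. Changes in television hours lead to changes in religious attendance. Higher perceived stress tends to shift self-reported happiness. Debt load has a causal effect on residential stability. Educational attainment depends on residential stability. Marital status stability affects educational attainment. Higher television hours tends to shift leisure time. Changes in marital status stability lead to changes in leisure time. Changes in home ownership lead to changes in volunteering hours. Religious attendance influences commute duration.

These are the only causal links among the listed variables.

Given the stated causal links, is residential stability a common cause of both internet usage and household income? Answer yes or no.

no

Residential stability has no stated causal path to internet usage. A confounder must cause both variables, so residential stability does not qualify.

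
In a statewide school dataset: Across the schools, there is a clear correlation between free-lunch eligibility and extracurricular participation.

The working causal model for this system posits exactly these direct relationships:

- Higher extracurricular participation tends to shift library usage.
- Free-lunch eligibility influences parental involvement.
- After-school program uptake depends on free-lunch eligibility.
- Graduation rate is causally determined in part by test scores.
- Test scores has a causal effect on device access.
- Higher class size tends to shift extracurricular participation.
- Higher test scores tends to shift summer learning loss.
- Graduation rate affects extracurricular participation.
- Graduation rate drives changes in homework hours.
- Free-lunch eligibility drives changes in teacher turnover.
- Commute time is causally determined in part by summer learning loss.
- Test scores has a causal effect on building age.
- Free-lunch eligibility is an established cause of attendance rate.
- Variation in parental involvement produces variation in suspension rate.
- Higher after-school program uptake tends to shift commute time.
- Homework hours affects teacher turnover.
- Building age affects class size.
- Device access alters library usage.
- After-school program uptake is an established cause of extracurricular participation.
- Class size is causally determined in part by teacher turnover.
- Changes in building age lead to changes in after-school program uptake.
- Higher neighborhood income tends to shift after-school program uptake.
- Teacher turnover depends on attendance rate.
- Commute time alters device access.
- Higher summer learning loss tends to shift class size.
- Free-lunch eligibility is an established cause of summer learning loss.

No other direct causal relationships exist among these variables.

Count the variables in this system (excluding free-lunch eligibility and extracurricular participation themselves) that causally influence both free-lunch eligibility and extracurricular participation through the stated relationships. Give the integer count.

0

No listed variable has a causal path to both free-lunch eligibility and extracurricular participation, so there are no common causes.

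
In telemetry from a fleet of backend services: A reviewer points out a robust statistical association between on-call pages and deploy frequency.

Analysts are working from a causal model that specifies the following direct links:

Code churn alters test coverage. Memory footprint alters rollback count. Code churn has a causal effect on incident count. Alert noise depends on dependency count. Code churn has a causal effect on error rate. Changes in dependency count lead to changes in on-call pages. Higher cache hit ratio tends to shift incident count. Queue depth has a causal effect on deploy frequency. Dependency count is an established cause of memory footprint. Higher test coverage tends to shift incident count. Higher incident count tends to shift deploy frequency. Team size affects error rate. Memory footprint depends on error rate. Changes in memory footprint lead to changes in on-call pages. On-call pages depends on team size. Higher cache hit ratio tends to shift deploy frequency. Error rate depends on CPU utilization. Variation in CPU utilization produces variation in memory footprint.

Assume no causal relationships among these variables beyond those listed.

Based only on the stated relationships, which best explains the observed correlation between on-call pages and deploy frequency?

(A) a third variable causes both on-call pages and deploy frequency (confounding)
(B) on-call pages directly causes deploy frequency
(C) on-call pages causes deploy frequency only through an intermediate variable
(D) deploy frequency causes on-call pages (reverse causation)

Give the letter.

A

Code churn causes on-call pages (code churn → error rate → memory footprint → on-call pages) and deploy frequency (code churn → incident count → deploy frequency) — a common cause creating the correlation.
There is no stated path from on-call pages to deploy frequency or from deploy frequency to on-call pages, so neither direct nor reverse causation applies.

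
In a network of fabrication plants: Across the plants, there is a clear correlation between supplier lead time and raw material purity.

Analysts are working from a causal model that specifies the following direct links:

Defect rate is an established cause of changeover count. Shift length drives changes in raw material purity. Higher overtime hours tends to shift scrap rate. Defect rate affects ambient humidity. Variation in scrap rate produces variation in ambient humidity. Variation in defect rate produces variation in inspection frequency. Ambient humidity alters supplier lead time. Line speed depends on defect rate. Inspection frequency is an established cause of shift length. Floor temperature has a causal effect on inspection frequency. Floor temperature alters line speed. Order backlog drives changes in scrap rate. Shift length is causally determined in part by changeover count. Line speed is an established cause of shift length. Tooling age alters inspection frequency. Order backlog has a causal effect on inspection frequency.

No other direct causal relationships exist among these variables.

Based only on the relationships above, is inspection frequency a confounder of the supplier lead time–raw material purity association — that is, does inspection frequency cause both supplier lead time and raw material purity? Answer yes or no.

no

Inspection frequency has no stated causal path to supplier lead time. A confounder must cause both variables, so inspection frequency does not qualify.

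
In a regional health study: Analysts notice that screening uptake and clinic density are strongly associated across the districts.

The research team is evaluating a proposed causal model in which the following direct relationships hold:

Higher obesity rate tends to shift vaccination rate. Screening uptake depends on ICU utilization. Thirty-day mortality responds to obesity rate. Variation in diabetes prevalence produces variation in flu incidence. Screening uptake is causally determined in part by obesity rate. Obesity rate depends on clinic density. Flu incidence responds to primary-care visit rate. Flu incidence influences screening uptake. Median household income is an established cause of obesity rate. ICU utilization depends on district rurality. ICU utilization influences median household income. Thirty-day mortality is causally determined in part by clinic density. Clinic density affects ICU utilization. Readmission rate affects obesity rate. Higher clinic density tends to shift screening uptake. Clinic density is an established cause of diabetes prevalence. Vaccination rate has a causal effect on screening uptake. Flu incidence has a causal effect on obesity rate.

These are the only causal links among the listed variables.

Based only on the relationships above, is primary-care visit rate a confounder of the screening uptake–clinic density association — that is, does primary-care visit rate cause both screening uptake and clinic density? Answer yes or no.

Primary-care visit rate has no stated causal path to clinic density. A confounder must cause both variables, so primary-care visit rate does not qualify.

no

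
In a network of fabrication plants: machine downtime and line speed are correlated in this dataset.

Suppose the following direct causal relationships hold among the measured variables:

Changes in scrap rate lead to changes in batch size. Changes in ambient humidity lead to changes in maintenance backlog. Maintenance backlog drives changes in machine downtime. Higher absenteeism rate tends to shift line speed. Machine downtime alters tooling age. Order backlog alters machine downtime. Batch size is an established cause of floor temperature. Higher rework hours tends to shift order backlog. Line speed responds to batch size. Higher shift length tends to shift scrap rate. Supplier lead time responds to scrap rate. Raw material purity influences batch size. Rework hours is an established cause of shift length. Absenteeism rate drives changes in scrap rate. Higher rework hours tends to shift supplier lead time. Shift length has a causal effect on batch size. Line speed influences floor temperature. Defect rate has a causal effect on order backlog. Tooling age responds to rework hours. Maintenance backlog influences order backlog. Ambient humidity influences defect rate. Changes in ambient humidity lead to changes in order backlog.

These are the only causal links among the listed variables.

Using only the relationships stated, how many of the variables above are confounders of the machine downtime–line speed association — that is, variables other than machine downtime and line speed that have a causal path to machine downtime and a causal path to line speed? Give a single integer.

The common causes are: rework hours (to machine downtime via rework hours → order backlog → machine downtime; to line speed via rework hours → shift length → batch size → line speed).
Every other variable lacks a causal path to at least one of machine downtime and line speed.

1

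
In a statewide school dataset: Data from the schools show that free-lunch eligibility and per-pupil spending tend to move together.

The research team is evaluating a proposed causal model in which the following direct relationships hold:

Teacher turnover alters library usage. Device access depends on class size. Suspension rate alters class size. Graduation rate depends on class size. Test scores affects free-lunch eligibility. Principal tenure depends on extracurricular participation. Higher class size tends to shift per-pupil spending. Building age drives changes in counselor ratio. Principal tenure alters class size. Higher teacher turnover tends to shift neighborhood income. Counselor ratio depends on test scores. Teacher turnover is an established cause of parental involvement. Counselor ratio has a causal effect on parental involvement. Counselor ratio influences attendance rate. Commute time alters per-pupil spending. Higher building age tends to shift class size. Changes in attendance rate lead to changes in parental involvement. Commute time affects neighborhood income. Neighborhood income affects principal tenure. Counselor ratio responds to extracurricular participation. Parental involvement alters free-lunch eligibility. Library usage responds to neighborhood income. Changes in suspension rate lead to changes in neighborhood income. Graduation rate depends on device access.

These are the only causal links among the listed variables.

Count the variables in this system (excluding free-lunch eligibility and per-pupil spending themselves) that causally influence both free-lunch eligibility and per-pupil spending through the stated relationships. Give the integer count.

The common causes are: building age (to free-lunch eligibility via building age → counselor ratio → parental involvement → free-lunch eligibility; to per-pupil spending via building age → class size → per-pupil spending); extracurricular participation (to free-lunch eligibility via extracurricular participation → counselor ratio → parental involvement → free-lunch eligibility; to per-pupil spending via extracurricular participation → principal tenure → class size → per-pupil spending); teacher turnover (to free-lunch eligibility via teacher turnover → parental involvement → free-lunch eligibility; to per-pupil spending via teacher turnover → neighborhood income → principal tenure → class size → per-pupil spending).
Every other variable lacks a causal path to at least one of free-lunch eligibility and per-pupil spending.

3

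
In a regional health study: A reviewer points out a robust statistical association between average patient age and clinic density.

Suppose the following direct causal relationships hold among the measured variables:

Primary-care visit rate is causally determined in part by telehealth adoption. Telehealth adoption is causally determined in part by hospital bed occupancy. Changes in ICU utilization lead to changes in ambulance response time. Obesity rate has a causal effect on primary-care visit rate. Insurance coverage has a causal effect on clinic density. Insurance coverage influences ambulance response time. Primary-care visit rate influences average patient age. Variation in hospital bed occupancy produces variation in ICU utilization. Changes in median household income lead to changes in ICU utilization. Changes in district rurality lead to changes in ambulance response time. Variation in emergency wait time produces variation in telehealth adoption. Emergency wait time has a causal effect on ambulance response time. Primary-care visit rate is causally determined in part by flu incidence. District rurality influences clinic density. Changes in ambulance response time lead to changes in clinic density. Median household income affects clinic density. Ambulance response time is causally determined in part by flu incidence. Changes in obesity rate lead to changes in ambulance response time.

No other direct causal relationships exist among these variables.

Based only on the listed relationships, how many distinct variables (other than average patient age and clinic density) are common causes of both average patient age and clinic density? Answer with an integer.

4

The common causes are: emergency wait time (to average patient age via emergency wait time → telehealth adoption → primary-care visit rate → average patient age; to clinic density via emergency wait time → ambulance response time → clinic density); flu incidence (to average patient age via flu incidence → primary-care visit rate → average patient age; to clinic density via flu incidence → ambulance response time → clinic density); hospital bed occupancy (to average patient age via hospital bed occupancy → telehealth adoption → primary-care visit rate → average patient age; to clinic density via hospital bed occupancy → ICU utilization → ambulance response time → clinic density); obesity rate (to average patient age via obesity rate → primary-care visit rate → average patient age; to clinic density via obesity rate → ambulance response time → clinic density).
Every other variable lacks a causal path to at least one of average patient age and clinic density.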